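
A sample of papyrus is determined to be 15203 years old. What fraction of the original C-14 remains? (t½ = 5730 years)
N/N₀ = (1/2)^(t/t½) = 0.159 = 15.9%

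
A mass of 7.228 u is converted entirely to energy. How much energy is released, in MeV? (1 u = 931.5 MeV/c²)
E = mc² = 6733 MeV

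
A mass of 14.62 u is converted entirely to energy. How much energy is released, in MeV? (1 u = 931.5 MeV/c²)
E = mc² = 13620 MeV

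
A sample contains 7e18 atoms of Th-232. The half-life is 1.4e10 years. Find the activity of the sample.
A = λN = 3.466e8 decays/year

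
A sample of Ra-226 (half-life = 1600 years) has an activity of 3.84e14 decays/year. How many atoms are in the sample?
N = A/λ = 8.864e17 atoms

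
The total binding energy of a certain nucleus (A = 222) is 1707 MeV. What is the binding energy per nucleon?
B.E./A = 1707/222 = 7.689 MeV/nucleon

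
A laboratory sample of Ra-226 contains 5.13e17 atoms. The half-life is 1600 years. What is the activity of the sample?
A = λN = 2.222e14 decays/year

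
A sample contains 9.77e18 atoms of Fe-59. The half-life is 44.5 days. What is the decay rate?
A = λN = 1.522e17 decays/day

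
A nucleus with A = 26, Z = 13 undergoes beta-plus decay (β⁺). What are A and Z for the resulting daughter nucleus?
Daughter: A = 26, Z = 12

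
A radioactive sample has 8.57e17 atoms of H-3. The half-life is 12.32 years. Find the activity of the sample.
A = λN = 4.822e16 decays/year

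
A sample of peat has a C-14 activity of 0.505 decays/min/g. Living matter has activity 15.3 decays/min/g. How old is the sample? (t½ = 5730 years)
Age = t½ × log₂(A₀/A) = 28200 years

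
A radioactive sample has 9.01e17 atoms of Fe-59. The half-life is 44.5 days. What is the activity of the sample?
A = λN = 1.403e16 decays/day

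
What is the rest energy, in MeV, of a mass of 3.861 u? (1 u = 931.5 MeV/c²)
E = mc² = 3597 MeV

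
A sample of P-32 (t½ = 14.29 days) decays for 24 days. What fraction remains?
N/N₀ = (1/2)^(t/t½) = 0.3122 = 31.2%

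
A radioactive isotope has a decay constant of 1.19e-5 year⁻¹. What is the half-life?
t½ = ln(2)/λ = 58250 years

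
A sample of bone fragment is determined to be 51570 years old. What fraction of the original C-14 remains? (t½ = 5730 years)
N/N₀ = (1/2)^(t/t½) = 0.001953 = 0.195%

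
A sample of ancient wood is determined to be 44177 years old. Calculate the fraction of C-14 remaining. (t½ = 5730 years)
N/N₀ = (1/2)^(t/t½) = 0.004777 = 0.478%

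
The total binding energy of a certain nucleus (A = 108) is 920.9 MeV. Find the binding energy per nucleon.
B.E./A = 920.9/108 = 8.527 MeV/nucleon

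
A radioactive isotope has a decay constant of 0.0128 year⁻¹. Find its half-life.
t½ = ln(2)/λ = 54.15 years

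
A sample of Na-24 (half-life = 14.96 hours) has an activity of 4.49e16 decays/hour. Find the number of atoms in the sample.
N = A/λ = 9.691e17 atoms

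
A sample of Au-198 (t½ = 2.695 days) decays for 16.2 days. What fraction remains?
N/N₀ = (1/2)^(t/t½) = 0.0155 = 1.55%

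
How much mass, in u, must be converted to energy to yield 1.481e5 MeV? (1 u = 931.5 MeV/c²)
m = E/c² = 159 u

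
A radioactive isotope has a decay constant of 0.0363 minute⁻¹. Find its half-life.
t½ = ln(2)/λ = 19.09 minutes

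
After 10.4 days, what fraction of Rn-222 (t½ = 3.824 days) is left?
N/N₀ = (1/2)^(t/t½) = 0.1518 = 15.2%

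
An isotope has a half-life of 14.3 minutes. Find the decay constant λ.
λ = ln(2)/t½ = 0.04847 minute⁻¹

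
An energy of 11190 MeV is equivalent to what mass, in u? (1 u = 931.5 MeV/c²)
m = E/c² = 12.01 u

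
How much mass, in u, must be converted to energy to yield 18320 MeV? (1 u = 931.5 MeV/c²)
m = E/c² = 19.67 u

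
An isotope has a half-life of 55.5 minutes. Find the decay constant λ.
λ = ln(2)/t½ = 0.01249 minute⁻¹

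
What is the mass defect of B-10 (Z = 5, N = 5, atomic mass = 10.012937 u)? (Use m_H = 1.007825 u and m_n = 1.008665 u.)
Δm = Z·m_H + N·m_n − M = 0.06951 u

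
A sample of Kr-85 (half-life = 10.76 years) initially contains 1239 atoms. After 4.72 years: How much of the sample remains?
N = N₀(1/2)^(t/t½) = 914.2 atoms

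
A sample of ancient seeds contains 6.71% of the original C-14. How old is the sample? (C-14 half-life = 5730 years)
Age = t½ × log₂(1/ratio) = 22330 years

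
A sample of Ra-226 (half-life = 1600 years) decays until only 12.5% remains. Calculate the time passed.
t = t½ × log₂(N₀/N) = 4800 years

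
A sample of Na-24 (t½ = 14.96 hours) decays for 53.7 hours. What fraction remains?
N/N₀ = (1/2)^(t/t½) = 0.08307 = 8.31%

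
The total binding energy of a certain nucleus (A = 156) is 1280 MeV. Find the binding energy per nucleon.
B.E./A = 1280/156 = 8.205 MeV/nucleon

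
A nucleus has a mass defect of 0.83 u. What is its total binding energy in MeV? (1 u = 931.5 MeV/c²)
B.E. = Δm × 931.5 = 773.1 MeV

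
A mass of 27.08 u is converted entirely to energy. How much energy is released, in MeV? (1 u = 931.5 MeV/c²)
E = mc² = 25230 MeV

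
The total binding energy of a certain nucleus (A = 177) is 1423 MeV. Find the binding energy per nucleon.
B.E./A = 1423/177 = 8.04 MeV/nucleon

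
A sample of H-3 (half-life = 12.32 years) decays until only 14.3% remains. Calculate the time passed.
t = t½ × log₂(N₀/N) = 34.57 years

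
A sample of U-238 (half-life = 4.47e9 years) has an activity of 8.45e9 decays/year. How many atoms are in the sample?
N = A/λ = 5.449e19 atoms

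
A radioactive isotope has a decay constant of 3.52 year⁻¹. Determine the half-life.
t½ = ln(2)/λ = 0.1969 years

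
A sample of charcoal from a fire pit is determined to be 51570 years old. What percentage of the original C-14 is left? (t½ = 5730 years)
N/N₀ = (1/2)^(t/t½) = 0.001953 = 0.195%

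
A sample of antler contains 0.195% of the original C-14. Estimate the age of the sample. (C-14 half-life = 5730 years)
Age = t½ × log₂(1/ratio) = 51580 years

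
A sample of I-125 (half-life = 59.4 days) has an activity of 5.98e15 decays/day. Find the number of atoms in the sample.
N = A/λ = 5.125e17 atoms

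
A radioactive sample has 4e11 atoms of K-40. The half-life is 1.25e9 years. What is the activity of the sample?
A = λN = 221.8 decays/year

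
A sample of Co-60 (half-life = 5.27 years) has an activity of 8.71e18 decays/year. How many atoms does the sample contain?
N = A/λ = 6.622e19 atoms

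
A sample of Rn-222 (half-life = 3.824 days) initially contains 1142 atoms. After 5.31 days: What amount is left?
N = N₀(1/2)^(t/t½) = 436.2 atoms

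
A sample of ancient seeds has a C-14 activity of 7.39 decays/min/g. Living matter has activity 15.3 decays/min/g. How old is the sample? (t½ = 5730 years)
Age = t½ × log₂(A₀/A) = 6016 years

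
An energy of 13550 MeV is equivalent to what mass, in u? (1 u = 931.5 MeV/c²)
m = E/c² = 14.55 u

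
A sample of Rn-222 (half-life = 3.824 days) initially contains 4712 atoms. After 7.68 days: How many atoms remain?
N = N₀(1/2)^(t/t½) = 1171 atoms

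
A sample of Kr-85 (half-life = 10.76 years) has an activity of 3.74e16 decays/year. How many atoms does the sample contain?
N = A/λ = 5.806e17 atoms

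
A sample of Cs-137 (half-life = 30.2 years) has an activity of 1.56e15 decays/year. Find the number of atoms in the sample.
N = A/λ = 6.797e16 atoms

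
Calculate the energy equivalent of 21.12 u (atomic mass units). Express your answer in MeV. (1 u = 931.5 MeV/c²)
E = mc² = 19670 MeV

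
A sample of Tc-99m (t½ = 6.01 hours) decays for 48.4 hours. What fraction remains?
N/N₀ = (1/2)^(t/t½) = 0.003765 = 0.376%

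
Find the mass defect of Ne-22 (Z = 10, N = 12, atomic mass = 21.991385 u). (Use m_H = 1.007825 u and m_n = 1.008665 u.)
Δm = Z·m_H + N·m_n − M = 0.1908 u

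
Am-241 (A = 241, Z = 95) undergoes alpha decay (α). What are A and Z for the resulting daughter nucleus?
Daughter: A = 237, Z = 93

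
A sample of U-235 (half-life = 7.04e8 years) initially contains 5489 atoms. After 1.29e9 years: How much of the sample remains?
N = N₀(1/2)^(t/t½) = 1541 atoms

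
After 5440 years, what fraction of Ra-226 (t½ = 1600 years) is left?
N/N₀ = (1/2)^(t/t½) = 0.09473 = 9.47%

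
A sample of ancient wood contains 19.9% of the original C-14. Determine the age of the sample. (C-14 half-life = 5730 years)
Age = t½ × log₂(1/ratio) = 13350 years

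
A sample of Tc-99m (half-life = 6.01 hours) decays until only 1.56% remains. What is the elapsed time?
t = t½ × log₂(N₀/N) = 36.07 hours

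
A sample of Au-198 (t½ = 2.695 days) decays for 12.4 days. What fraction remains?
N/N₀ = (1/2)^(t/t½) = 0.0412 = 4.12%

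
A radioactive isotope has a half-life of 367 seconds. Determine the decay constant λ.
λ = ln(2)/t½ = 0.001889 second⁻¹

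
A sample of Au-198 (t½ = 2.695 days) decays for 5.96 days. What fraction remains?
N/N₀ = (1/2)^(t/t½) = 0.2159 = 21.6%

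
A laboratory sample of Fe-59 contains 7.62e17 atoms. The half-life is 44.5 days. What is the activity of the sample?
A = λN = 1.187e16 decays/day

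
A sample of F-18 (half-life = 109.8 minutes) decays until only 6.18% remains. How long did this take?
t = t½ × log₂(N₀/N) = 441 minutes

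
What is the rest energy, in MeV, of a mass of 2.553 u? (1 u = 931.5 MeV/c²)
E = mc² = 2378 MeV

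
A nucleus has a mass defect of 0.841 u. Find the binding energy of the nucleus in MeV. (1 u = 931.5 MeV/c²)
B.E. = Δm × 931.5 = 783.4 MeV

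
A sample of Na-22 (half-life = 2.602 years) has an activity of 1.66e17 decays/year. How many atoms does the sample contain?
N = A/λ = 6.231e17 atoms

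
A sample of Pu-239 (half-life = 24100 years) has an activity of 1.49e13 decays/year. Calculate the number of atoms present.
N = A/λ = 5.181e17 atoms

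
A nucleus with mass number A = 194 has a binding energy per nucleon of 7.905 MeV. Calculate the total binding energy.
B.E. = 7.905 × 194 = 1534 MeV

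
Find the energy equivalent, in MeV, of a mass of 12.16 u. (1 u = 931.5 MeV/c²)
E = mc² = 11330 MeV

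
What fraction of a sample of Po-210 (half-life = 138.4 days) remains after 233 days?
N/N₀ = (1/2)^(t/t½) = 0.3113 = 31.1%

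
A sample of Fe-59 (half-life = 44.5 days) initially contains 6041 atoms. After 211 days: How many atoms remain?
N = N₀(1/2)^(t/t½) = 225.8 atoms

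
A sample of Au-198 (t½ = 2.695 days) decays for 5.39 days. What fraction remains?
N/N₀ = (1/2)^(t/t½) = 0.25 = 25%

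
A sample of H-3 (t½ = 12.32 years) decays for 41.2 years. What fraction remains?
N/N₀ = (1/2)^(t/t½) = 0.09847 = 9.85%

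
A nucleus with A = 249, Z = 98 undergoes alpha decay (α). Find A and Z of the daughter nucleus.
Daughter: A = 245, Z = 96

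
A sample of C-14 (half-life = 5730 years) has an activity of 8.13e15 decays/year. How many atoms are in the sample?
N = A/λ = 6.721e19 atoms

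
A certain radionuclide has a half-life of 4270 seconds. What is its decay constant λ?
λ = ln(2)/t½ = 1.623e-4 second⁻¹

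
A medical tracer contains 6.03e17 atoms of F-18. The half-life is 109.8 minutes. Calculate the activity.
A = λN = 3.807e15 decays/minute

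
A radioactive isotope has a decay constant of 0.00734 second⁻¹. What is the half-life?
t½ = ln(2)/λ = 94.43 seconds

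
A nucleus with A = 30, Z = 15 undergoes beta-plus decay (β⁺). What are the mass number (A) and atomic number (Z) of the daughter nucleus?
Daughter: A = 30, Z = 14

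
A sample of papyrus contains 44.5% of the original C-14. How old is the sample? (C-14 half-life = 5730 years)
Age = t½ × log₂(1/ratio) = 6693 years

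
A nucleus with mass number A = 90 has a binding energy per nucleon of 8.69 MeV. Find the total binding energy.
B.E. = 8.69 × 90 = 782.1 MeV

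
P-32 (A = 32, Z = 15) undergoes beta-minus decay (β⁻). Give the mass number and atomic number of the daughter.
Daughter: A = 32, Z = 16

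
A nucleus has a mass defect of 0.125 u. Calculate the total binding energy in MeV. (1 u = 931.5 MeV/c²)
B.E. = Δm × 931.5 = 116.4 MeV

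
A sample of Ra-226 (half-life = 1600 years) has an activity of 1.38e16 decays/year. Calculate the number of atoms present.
N = A/λ = 3.185e19 atoms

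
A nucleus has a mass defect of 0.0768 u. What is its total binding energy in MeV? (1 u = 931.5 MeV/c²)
B.E. = Δm × 931.5 = 71.54 MeV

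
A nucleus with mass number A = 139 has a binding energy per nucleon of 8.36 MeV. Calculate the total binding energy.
B.E. = 8.36 × 139 = 1162 MeV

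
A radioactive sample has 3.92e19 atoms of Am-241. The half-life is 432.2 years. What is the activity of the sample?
A = λN = 6.287e16 decays/year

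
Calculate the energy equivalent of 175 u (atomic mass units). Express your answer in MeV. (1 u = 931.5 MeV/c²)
E = mc² = 1.63e5 MeV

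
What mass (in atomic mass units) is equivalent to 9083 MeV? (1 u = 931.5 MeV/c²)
m = E/c² = 9.751 u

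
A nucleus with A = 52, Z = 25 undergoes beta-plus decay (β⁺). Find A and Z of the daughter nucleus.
Daughter: A = 52, Z = 24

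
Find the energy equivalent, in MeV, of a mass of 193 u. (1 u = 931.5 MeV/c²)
E = mc² = 1.798e5 MeV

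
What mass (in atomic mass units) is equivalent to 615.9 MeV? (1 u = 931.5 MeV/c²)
m = E/c² = 0.6612 u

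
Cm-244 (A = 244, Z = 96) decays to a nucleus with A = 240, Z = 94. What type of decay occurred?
ΔA = -4, ΔZ = -2 ⇒ alpha decay (α)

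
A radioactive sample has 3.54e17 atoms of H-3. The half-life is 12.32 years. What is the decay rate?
A = λN = 1.992e16 decays/year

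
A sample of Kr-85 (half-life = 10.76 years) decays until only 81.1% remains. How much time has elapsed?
t = t½ × log₂(N₀/N) = 3.252 years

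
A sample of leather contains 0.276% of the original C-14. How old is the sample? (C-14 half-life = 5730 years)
Age = t½ × log₂(1/ratio) = 48710 years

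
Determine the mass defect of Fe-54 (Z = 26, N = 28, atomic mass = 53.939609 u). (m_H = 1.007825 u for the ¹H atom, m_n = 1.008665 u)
Δm = Z·m_H + N·m_n − M = 0.5065 u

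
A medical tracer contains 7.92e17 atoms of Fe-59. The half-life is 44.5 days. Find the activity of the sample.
A = λN = 1.234e16 decays/day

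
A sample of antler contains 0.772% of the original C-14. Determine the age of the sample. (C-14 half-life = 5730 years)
Age = t½ × log₂(1/ratio) = 40210 years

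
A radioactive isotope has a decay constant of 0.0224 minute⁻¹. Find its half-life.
t½ = ln(2)/λ = 30.94 minutes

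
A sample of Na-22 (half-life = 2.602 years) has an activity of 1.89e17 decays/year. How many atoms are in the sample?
N = A/λ = 7.095e17 atoms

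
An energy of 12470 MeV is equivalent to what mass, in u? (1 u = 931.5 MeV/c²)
m = E/c² = 13.39 u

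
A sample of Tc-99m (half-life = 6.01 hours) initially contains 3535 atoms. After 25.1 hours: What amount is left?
N = N₀(1/2)^(t/t½) = 195.5 atoms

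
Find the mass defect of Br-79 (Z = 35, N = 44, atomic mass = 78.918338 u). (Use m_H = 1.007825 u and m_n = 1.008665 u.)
Δm = Z·m_H + N·m_n − M = 0.7368 u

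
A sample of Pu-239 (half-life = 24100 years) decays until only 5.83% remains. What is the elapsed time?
t = t½ × log₂(N₀/N) = 98820 years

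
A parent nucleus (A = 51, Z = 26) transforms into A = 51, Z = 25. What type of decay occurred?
ΔA = 0, ΔZ = -1 ⇒ beta-plus decay (β⁺) or electron capture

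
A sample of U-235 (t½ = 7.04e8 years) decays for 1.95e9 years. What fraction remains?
N/N₀ = (1/2)^(t/t½) = 0.1466 = 14.7%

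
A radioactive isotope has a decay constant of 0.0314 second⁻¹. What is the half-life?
t½ = ln(2)/λ = 22.07 seconds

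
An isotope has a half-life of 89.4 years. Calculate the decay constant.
λ = ln(2)/t½ = 0.007753 year⁻¹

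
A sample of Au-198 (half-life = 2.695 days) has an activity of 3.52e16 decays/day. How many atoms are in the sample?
N = A/λ = 1.369e17 atoms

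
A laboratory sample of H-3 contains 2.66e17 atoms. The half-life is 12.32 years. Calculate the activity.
A = λN = 1.497e16 decays/year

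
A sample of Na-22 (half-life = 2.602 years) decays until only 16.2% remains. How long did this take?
t = t½ × log₂(N₀/N) = 6.833 years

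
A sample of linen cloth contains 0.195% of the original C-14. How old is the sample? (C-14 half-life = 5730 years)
Age = t½ × log₂(1/ratio) = 51580 years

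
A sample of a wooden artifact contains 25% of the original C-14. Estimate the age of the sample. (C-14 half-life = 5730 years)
Age = t½ × log₂(1/ratio) = 11460 years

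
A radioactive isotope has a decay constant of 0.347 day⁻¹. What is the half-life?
t½ = ln(2)/λ = 1.998 days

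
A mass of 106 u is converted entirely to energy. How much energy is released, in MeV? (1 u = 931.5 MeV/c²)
E = mc² = 98740 MeV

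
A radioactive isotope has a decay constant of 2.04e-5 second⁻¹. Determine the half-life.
t½ = ln(2)/λ = 33980 seconds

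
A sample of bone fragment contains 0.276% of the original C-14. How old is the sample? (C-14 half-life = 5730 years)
Age = t½ × log₂(1/ratio) = 48710 years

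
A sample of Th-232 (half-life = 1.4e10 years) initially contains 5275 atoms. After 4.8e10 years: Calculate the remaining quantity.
N = N₀(1/2)^(t/t½) = 489.9 atoms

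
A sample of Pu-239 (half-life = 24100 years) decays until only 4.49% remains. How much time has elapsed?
t = t½ × log₂(N₀/N) = 1.079e5 years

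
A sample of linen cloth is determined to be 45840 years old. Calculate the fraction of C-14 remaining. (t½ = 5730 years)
N/N₀ = (1/2)^(t/t½) = 0.003906 = 0.391%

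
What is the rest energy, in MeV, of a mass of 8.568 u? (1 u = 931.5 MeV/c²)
E = mc² = 7981 MeV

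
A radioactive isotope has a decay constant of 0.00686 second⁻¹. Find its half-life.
t½ = ln(2)/λ = 101 seconds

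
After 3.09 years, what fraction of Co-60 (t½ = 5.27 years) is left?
N/N₀ = (1/2)^(t/t½) = 0.666 = 66.6%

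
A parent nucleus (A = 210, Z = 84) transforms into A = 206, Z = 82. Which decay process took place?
ΔA = -4, ΔZ = -2 ⇒ alpha decay (α)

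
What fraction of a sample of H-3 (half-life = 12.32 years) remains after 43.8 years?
N/N₀ = (1/2)^(t/t½) = 0.08507 = 8.51%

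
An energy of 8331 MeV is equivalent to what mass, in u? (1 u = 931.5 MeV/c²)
m = E/c² = 8.944 u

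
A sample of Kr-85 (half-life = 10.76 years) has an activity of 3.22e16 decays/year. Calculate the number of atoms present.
N = A/λ = 4.999e17 atoms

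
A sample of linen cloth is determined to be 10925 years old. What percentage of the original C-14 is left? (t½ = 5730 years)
N/N₀ = (1/2)^(t/t½) = 0.2667 = 26.7%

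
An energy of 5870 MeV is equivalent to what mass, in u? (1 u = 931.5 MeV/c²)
m = E/c² = 6.302 u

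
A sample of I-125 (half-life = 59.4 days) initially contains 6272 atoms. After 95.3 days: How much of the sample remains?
N = N₀(1/2)^(t/t½) = 2063 atoms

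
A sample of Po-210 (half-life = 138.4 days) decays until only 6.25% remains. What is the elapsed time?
t = t½ × log₂(N₀/N) = 553.6 days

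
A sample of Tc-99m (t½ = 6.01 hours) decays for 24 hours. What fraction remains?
N/N₀ = (1/2)^(t/t½) = 0.06279 = 6.28%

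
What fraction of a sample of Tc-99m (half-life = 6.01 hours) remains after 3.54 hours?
N/N₀ = (1/2)^(t/t½) = 0.6648 = 66.5%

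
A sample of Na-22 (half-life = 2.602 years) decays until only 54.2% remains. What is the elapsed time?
t = t½ × log₂(N₀/N) = 2.299 years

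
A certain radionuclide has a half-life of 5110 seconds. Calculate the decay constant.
λ = ln(2)/t½ = 1.356e-4 second⁻¹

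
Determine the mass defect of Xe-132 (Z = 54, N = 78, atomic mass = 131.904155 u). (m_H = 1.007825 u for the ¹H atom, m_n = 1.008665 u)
Δm = Z·m_H + N·m_n − M = 1.194 u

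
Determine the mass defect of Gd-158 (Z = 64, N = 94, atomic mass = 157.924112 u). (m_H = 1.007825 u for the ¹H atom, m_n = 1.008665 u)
Δm = Z·m_H + N·m_n − M = 1.391 u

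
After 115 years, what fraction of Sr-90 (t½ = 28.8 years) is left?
N/N₀ = (1/2)^(t/t½) = 0.0628 = 6.28%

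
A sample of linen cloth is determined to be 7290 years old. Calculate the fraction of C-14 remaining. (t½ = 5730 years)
N/N₀ = (1/2)^(t/t½) = 0.414 = 41.4%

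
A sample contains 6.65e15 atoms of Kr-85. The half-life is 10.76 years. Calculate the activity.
A = λN = 4.284e14 decays/year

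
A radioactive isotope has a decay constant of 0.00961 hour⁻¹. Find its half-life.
t½ = ln(2)/λ = 72.13 hours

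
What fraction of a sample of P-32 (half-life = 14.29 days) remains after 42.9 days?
N/N₀ = (1/2)^(t/t½) = 0.1248 = 12.5%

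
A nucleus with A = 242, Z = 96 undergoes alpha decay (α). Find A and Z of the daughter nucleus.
Daughter: A = 238, Z = 94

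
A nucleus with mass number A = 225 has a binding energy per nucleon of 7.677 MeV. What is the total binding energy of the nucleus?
B.E. = 7.677 × 225 = 1727 MeV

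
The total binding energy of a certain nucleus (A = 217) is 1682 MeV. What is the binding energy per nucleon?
B.E./A = 1682/217 = 7.751 MeV/nucleon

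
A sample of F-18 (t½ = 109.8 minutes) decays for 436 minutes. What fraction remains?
N/N₀ = (1/2)^(t/t½) = 0.06378 = 6.38%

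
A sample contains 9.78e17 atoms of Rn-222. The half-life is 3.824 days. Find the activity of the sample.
A = λN = 1.773e17 decays/day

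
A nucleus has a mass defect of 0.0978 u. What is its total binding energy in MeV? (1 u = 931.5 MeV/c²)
B.E. = Δm × 931.5 = 91.1 MeV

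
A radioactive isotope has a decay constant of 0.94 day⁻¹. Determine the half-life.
t½ = ln(2)/λ = 0.7374 days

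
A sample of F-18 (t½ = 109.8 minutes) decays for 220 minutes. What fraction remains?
N/N₀ = (1/2)^(t/t½) = 0.2494 = 24.9%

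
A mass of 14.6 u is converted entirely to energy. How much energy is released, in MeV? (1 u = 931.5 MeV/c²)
E = mc² = 13600 MeV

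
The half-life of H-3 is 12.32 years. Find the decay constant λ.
λ = ln(2)/t½ = 0.05626 year⁻¹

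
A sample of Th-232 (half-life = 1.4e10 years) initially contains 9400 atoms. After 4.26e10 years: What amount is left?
N = N₀(1/2)^(t/t½) = 1141 atoms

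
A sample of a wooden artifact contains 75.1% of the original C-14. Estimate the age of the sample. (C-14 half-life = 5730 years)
Age = t½ × log₂(1/ratio) = 2367 years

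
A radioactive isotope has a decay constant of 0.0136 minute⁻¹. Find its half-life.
t½ = ln(2)/λ = 50.97 minutes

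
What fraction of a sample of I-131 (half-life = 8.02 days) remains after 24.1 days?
N/N₀ = (1/2)^(t/t½) = 0.1246 = 12.5%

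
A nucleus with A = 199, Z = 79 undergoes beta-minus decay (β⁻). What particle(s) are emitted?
β⁻: electron (e⁻) + antineutrino (ν̄ₑ)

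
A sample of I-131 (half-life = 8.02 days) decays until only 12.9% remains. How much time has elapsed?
t = t½ × log₂(N₀/N) = 23.7 days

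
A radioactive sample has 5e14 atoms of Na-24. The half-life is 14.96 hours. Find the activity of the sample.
A = λN = 2.317e13 decays/hour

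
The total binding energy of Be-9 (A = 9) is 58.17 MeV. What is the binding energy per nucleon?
B.E./A = 58.17/9 = 6.463 MeV/nucleon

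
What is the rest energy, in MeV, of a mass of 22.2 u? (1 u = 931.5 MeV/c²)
E = mc² = 20680 MeV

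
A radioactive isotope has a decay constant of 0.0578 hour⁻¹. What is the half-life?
t½ = ln(2)/λ = 11.99 hours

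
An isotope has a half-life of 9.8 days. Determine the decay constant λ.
λ = ln(2)/t½ = 0.07073 day⁻¹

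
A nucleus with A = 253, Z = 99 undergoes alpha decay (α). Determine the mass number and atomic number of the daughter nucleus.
Daughter: A = 249, Z = 97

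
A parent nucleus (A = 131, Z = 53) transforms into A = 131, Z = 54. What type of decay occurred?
ΔA = 0, ΔZ = +1 ⇒ beta-minus decay (β⁻)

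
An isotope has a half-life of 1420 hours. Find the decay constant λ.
λ = ln(2)/t½ = 4.881e-4 hour⁻¹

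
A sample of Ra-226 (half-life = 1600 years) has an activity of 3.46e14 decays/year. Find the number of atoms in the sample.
N = A/λ = 7.987e17 atoms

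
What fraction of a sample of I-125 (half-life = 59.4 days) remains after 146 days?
N/N₀ = (1/2)^(t/t½) = 0.182 = 18.2%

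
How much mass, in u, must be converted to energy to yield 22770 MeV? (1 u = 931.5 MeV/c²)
m = E/c² = 24.44 u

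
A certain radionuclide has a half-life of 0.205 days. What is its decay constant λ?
λ = ln(2)/t½ = 3.381 day⁻¹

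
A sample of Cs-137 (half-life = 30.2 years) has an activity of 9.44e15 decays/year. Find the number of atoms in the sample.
N = A/λ = 4.113e17 atoms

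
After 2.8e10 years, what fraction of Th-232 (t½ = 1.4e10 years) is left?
N/N₀ = (1/2)^(t/t½) = 0.25 = 25%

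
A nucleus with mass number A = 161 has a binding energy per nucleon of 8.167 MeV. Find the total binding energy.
B.E. = 8.167 × 161 = 1315 MeV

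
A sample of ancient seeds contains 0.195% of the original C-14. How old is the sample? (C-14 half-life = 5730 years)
Age = t½ × log₂(1/ratio) = 51580 years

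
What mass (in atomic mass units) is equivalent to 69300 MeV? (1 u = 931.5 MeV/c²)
m = E/c² = 74.4 u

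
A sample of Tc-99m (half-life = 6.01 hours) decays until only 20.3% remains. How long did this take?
t = t½ × log₂(N₀/N) = 13.83 hours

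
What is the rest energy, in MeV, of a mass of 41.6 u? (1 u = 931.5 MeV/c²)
E = mc² = 38750 MeV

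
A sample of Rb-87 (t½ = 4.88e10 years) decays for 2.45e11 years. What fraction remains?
N/N₀ = (1/2)^(t/t½) = 0.03081 = 3.08%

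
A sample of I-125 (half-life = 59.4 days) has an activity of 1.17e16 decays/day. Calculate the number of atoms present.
N = A/λ = 1.003e18 atoms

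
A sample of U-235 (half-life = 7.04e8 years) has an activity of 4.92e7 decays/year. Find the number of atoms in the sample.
N = A/λ = 4.997e16 atoms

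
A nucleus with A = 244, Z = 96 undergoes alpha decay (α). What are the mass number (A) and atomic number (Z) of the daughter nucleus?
Daughter: A = 240, Z = 94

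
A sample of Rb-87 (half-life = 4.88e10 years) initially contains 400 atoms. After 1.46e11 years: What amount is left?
N = N₀(1/2)^(t/t½) = 50.28 atoms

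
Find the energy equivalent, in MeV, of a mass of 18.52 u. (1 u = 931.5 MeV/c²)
E = mc² = 17250 MeV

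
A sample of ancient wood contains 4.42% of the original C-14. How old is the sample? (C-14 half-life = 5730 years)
Age = t½ × log₂(1/ratio) = 25780 years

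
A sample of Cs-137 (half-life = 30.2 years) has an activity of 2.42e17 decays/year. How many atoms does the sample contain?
N = A/λ = 1.054e19 atoms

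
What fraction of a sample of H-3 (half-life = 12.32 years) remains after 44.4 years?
N/N₀ = (1/2)^(t/t½) = 0.08225 = 8.22%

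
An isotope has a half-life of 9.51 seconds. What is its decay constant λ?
λ = ln(2)/t½ = 0.07289 second⁻¹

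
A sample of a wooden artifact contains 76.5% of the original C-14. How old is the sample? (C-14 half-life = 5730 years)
Age = t½ × log₂(1/ratio) = 2214 years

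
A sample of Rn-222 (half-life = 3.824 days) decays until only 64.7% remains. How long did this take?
t = t½ × log₂(N₀/N) = 2.402 days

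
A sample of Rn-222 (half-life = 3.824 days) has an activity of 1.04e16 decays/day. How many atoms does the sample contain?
N = A/λ = 5.738e16 atoms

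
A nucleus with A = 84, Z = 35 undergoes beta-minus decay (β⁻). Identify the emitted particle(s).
β⁻: electron (e⁻) + antineutrino (ν̄ₑ)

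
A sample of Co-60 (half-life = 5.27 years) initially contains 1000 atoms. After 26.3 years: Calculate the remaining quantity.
N = N₀(1/2)^(t/t½) = 31.46 atoms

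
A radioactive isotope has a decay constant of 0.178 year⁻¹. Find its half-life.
t½ = ln(2)/λ = 3.894 years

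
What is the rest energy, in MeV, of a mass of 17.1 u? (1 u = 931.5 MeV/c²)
E = mc² = 15930 MeV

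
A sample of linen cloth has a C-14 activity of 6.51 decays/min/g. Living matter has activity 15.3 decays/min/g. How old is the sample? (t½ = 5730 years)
Age = t½ × log₂(A₀/A) = 7064 years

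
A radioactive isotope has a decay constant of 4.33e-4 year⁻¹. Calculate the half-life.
t½ = ln(2)/λ = 1601 years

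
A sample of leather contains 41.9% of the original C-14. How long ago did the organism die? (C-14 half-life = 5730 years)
Age = t½ × log₂(1/ratio) = 7191 years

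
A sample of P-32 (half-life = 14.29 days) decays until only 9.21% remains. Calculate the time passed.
t = t½ × log₂(N₀/N) = 49.17 days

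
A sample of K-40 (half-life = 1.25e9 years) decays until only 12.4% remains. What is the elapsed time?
t = t½ × log₂(N₀/N) = 3.764e9 years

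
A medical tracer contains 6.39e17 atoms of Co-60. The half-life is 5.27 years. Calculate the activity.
A = λN = 8.405e16 decays/year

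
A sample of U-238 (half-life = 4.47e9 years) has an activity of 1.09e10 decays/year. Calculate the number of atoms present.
N = A/λ = 7.029e19 atoms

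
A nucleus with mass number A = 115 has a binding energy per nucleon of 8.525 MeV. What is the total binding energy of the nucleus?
B.E. = 8.525 × 115 = 980.4 MeV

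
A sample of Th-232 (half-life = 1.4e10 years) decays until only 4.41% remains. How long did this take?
t = t½ × log₂(N₀/N) = 6.304e10 years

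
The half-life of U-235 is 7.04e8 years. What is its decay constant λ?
λ = ln(2)/t½ = 9.846e-10 year⁻¹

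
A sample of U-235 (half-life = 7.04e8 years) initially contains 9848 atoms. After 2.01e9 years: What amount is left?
N = N₀(1/2)^(t/t½) = 1361 atoms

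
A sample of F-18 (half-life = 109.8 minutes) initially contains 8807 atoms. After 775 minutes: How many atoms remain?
N = N₀(1/2)^(t/t½) = 66.08 atoms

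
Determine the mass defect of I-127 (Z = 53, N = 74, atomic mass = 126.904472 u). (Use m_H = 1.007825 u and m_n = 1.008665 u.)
Δm = Z·m_H + N·m_n − M = 1.151 u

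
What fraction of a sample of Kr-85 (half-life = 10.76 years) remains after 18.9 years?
N/N₀ = (1/2)^(t/t½) = 0.296 = 29.6%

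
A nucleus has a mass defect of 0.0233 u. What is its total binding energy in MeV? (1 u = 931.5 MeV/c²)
B.E. = Δm × 931.5 = 21.7 MeV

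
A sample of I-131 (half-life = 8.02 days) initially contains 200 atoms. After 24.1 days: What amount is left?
N = N₀(1/2)^(t/t½) = 24.91 atoms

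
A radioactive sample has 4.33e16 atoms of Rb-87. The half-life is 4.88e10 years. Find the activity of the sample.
A = λN = 6.15e5 decays/year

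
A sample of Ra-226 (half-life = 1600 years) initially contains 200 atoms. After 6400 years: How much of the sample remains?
N = N₀(1/2)^(t/t½) = 12.5 atoms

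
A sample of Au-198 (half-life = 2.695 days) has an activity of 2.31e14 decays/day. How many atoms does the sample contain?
N = A/λ = 8.981e14 atoms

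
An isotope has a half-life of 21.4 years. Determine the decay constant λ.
λ = ln(2)/t½ = 0.03239 year⁻¹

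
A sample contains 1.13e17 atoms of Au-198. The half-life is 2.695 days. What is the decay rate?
A = λN = 2.906e16 decays/day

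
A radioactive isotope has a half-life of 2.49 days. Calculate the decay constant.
λ = ln(2)/t½ = 0.2784 day⁻¹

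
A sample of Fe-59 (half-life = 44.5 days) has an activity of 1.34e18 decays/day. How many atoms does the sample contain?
N = A/λ = 8.603e19 atoms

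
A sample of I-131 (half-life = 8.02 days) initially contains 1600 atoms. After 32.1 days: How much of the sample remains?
N = N₀(1/2)^(t/t½) = 99.83 atoms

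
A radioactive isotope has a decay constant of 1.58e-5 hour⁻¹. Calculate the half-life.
t½ = ln(2)/λ = 43870 hours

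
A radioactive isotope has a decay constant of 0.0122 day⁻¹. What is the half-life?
t½ = ln(2)/λ = 56.82 days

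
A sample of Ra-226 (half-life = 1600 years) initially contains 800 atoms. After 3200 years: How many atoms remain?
N = N₀(1/2)^(t/t½) = 200 atoms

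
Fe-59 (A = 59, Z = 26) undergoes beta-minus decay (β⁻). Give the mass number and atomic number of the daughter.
Daughter: A = 59, Z = 27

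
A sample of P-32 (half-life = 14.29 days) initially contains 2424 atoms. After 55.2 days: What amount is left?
N = N₀(1/2)^(t/t½) = 166.6 atoms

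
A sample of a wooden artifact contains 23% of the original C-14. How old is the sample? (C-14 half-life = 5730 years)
Age = t½ × log₂(1/ratio) = 12150 years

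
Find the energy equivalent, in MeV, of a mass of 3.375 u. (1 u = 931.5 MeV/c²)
E = mc² = 3144 MeV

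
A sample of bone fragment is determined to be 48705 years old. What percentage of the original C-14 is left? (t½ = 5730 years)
N/N₀ = (1/2)^(t/t½) = 0.002762 = 0.276%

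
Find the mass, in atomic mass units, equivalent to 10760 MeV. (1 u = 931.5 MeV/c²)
m = E/c² = 11.55 u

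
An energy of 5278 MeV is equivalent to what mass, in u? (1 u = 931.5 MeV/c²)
m = E/c² = 5.666 u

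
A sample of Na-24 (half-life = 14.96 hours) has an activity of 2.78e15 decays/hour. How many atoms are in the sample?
N = A/λ = 6e16 atoms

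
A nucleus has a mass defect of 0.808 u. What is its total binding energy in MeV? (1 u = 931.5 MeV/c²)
B.E. = Δm × 931.5 = 752.7 MeV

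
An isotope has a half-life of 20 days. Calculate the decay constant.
λ = ln(2)/t½ = 0.03466 day⁻¹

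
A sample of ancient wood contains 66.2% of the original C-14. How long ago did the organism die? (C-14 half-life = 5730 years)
Age = t½ × log₂(1/ratio) = 3410 years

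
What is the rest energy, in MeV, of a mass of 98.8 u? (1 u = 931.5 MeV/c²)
E = mc² = 92030 MeV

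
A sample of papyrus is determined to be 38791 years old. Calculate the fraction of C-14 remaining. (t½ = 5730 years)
N/N₀ = (1/2)^(t/t½) = 0.009164 = 0.916%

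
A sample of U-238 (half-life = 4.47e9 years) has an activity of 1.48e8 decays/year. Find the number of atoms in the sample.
N = A/λ = 9.544e17 atoms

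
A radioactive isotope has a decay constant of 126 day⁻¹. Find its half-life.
t½ = ln(2)/λ = 0.005501 days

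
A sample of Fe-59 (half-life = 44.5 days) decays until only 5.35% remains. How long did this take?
t = t½ × log₂(N₀/N) = 188 days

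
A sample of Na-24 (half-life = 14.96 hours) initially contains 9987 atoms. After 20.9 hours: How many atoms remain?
N = N₀(1/2)^(t/t½) = 3792 atoms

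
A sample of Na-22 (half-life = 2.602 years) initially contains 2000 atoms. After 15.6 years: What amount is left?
N = N₀(1/2)^(t/t½) = 31.35 atoms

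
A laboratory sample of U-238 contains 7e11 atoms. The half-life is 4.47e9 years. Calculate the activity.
A = λN = 108.5 decays/year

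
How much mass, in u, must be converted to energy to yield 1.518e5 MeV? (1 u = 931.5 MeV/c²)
m = E/c² = 163 u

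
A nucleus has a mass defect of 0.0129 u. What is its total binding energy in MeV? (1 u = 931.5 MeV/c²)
B.E. = Δm × 931.5 = 12.02 MeV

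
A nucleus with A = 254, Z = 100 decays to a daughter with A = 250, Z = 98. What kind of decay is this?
ΔA = -4, ΔZ = -2 ⇒ alpha decay (α)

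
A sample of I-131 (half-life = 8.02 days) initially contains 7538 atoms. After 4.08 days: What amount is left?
N = N₀(1/2)^(t/t½) = 5298 atoms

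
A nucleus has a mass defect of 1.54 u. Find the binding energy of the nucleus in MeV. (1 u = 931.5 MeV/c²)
B.E. = Δm × 931.5 = 1435 MeV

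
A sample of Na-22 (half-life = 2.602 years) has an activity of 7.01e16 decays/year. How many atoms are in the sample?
N = A/λ = 2.631e17 atoms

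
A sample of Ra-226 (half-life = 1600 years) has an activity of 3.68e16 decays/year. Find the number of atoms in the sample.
N = A/λ = 8.495e19 atoms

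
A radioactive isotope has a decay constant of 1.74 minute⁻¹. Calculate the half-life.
t½ = ln(2)/λ = 0.3984 minutes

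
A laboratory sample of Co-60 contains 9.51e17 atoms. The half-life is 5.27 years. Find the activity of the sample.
A = λN = 1.251e17 decays/year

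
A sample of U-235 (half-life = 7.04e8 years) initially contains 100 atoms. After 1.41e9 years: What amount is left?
N = N₀(1/2)^(t/t½) = 24.95 atoms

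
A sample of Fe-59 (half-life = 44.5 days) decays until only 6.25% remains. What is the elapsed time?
t = t½ × log₂(N₀/N) = 178 days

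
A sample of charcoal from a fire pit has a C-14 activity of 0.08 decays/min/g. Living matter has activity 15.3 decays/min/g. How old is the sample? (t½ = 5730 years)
Age = t½ × log₂(A₀/A) = 43430 years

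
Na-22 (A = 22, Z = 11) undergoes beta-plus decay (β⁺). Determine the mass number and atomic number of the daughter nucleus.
Daughter: A = 22, Z = 10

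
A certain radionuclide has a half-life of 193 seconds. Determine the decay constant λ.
λ = ln(2)/t½ = 0.003591 second⁻¹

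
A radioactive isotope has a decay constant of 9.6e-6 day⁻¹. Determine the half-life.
t½ = ln(2)/λ = 72200 days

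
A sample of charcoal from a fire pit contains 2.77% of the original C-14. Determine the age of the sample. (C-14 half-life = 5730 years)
Age = t½ × log₂(1/ratio) = 29650 years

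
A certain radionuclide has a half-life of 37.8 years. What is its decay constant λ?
λ = ln(2)/t½ = 0.01834 year⁻¹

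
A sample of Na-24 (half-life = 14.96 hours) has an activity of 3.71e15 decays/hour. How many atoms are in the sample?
N = A/λ = 8.007e16 atoms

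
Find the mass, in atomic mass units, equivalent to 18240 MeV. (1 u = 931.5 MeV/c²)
m = E/c² = 19.58 u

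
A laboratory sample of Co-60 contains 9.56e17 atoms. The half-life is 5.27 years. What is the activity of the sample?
A = λN = 1.257e17 decays/year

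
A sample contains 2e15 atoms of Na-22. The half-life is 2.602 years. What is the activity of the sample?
A = λN = 5.328e14 decays/year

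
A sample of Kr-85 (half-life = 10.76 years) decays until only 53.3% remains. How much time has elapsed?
t = t½ × log₂(N₀/N) = 9.768 years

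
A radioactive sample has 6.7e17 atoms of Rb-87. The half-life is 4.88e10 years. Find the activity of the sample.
A = λN = 9.517e6 decays/year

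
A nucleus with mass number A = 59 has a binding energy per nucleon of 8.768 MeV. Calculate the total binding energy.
B.E. = 8.768 × 59 = 517.3 MeV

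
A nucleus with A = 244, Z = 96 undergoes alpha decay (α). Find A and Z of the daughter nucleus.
Daughter: A = 240, Z = 94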